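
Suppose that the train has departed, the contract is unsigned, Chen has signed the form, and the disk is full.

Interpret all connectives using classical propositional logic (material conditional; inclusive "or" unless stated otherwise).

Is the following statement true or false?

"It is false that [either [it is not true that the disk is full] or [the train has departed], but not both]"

Let S = "the disk is full" (T), P = "the train has departed" (T).
In symbols: ¬(¬S ⊕ P)

¬S = ¬T = F
¬S ⊕ P = F ⊕ T = T
¬(¬S ⊕ P) = ¬T = F

False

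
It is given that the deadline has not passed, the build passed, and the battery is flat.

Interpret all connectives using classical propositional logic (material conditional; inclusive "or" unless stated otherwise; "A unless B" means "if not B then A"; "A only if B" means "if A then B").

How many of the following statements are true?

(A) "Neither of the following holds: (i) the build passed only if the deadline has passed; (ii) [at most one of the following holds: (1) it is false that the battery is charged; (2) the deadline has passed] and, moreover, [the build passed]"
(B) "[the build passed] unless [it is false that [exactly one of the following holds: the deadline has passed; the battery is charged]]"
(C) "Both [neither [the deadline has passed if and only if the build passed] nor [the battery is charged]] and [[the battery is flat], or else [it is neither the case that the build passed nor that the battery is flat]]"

2

Let W = "the build passed" (T), Q = "the deadline has passed" (F), H = "the battery is charged" (F).

(A): Parsed as (W -> Q) nor ((~H nand Q) & W)

W -> Q = T -> F = F
~H = ~F = T
~H nand Q = T nand F = T
(~H nand Q) & W = T & T = T
(W -> Q) nor ((~H nand Q) & W) = F nor T = F
Hence (A) is false.

(B): Formalization: W | ~(Q xor H)

Q xor H = F xor F = F
~(Q xor H) = ~F = T
W | ~(Q xor H) = T | T = T
Hence (B) is true.

(C): In symbols: ((Q <-> W) nor H) & (~H | (W nor ~H))

Q <-> W = F <-> T = F
(Q <-> W) nor H = F nor F = T
~H = ~F = T
~H = ~F = T
W nor ~H = T nor T = F
~H | (W nor ~H) = T | F = T
((Q <-> W) nor H) & (~H | (W nor ~H)) = T & T = T
So (C) is true.

2 of the 3 statements are true ((B), (C)).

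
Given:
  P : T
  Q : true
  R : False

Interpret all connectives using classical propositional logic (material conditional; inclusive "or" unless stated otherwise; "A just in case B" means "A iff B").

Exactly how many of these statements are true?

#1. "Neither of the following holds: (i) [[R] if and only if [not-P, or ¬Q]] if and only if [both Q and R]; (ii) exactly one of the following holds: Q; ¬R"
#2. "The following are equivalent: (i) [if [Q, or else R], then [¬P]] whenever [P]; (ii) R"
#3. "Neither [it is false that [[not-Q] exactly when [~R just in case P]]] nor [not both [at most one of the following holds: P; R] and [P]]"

#1: This is ((R ↔ (¬P ∨ ¬Q)) ↔ (Q ∧ R)) ↓ (Q ⊕ ¬R).

¬P = ¬T = F
¬Q = ¬T = F
¬P ∨ ¬Q = F ∨ F = F
R ↔ (¬P ∨ ¬Q) = F ↔ F = T
Q ∧ R = T ∧ F = F
(R ↔ (¬P ∨ ¬Q)) ↔ (Q ∧ R) = T ↔ F = F
¬R = ¬F = T
Q ⊕ ¬R = T ⊕ T = F
((R ↔ (¬P ∨ ¬Q)) ↔ (Q ∧ R)) ↓ (Q ⊕ ¬R) = F ↓ F = T
Thus #1 is true.

#2: Formalization: (P → ((Q ∨ R) → ¬P)) ↔ R

Q ∨ R = T ∨ F = T
¬P = ¬T = F
(Q ∨ R) → ¬P = T → F = F
P → ((Q ∨ R) → ¬P) = T → F = F
(P → ((Q ∨ R) → ¬P)) ↔ R = F ↔ F = T
Thus #2 is true.

#3: In symbols: ¬(¬Q ↔ (¬R ↔ P)) ↓ ((P ↑ R) ↑ P)

¬Q = ¬T = F
¬R = ¬F = T
¬R ↔ P = T ↔ T = T
¬Q ↔ (¬R ↔ P) = F ↔ T = F
¬(¬Q ↔ (¬R ↔ P)) = ¬F = T
P ↑ R = T ↑ F = T
(P ↑ R) ↑ P = T ↑ T = F
¬(¬Q ↔ (¬R ↔ P)) ↓ ((P ↑ R) ↑ P) = T ↓ F = F
Thus #3 is false.

True statements: 2 (#1, #2).

2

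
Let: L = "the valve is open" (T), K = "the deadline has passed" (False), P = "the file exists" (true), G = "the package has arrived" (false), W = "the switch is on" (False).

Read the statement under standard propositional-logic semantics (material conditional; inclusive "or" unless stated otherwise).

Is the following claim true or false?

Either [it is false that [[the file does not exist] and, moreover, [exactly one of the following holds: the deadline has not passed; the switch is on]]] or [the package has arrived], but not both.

Values: P=True, K=False, W=False, G=False.
This is not (not P and (not K xor W)) xor G.

not P = not True = False
not K = not False = True
not K xor W = True xor False = True
not P and (not K xor W) = False and True = False
not (not P and (not K xor W)) = not False = True
not (not P and (not K xor W)) xor G = True xor False = True

The statement is true.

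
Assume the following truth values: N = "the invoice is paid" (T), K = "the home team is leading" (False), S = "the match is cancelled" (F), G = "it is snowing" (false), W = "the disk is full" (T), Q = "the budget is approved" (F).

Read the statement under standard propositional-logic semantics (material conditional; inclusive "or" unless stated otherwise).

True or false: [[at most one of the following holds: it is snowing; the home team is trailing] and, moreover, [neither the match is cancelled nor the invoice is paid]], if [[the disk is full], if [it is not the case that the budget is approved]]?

The statement is false.

Parsed as (¬Q → W) → ((G ↑ ¬K) ∧ (S ↓ N))

¬Q = ¬F = T
¬Q → W = T → T = T
¬K = ¬F = T
G ↑ ¬K = F ↑ T = T
S ↓ N = F ↓ T = F
(G ↑ ¬K) ∧ (S ↓ N) = T ∧ F = F
(¬Q → W) → ((G ↑ ¬K) ∧ (S ↓ N)) = T → F = F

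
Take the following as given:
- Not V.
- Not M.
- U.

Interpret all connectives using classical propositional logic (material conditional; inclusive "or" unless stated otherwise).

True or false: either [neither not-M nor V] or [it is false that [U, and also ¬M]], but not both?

False

In symbols: (not M nor V) xor not (U and not M)

not M = not False = True
not M nor V = True nor False = False
not M = not False = True
U and not M = True and True = True
not (U and not M) = not True = False
(not M nor V) xor not (U and not M) = False xor False = False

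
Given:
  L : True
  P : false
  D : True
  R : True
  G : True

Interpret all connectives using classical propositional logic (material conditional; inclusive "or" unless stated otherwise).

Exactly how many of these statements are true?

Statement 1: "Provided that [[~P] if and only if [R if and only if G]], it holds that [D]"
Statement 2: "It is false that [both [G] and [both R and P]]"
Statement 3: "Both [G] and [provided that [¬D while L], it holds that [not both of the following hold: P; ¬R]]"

Statement 1: Parsed as (~P <-> (R <-> G)) -> D

~P = ~F = T
R <-> G = T <-> T = T
~P <-> (R <-> G) = T <-> T = T
(~P <-> (R <-> G)) -> D = T -> T = T
So Statement 1 is true.

Statement 2: Parsed as ~(G & (R & P))

R & P = T & F = F
G & (R & P) = T & F = F
~(G & (R & P)) = ~F = T
Thus Statement 2 is true.

Statement 3: In symbols: G & ((~D & L) -> (P nand ~R))

~D = ~T = F
~D & L = F & T = F
~R = ~T = F
P nand ~R = F nand F = T
(~D & L) -> (P nand ~R) = F -> T = T
G & ((~D & L) -> (P nand ~R)) = T & T = T
Hence Statement 3 is true.

Count: 3.

3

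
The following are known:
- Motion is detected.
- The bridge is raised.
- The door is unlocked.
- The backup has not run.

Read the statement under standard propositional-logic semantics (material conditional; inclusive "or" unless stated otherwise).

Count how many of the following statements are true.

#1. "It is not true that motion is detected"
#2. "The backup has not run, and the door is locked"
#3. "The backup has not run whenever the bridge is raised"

1

Let K = "motion is detected" (T), R = "the backup has run" (F), V = "the door is locked" (F), H = "the bridge is raised" (T).

#1: In symbols: ~K

~K = ~T = F
Thus #1 is false.

#2: In symbols: ~R & V

~R = ~F = T
~R & V = T & F = F
So #2 is false.

#3: In symbols: H -> ~R

~R = ~F = T
H -> ~R = T -> T = T
So #3 is true.

True statements: 1 (#3).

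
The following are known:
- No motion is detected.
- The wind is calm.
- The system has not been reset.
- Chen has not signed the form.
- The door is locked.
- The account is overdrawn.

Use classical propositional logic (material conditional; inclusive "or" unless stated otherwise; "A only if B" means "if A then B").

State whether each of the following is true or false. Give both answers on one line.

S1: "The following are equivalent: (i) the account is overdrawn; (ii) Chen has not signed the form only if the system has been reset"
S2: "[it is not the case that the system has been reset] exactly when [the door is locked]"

Let S = "the account is overdrawn" (True), L = "Chen has signed the form" (False), P = "the system has been reset" (False), W = "the door is locked" (True).

S1: In symbols: S iff (not L -> P)

not L = not False = True
not L -> P = True -> False = False
S iff (not L -> P) = True iff False = False
Thus S1 is false.

S2: Formalization: not P iff W

not P = not False = True
not P iff W = True iff True = True
Thus S2 is true.

S1 F / S2 T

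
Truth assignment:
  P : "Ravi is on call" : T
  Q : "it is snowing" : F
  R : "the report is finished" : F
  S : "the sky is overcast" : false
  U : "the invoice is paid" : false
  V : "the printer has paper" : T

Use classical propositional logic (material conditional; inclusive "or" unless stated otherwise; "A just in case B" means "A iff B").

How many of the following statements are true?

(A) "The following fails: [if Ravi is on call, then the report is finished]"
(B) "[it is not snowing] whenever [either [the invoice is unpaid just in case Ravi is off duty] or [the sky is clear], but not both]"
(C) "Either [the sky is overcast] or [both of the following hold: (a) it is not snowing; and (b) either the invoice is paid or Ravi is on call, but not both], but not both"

(A): Formalization: ~(P -> R)

P -> R = T -> F = F
~(P -> R) = ~F = T
Hence (A) is true.

(B): In symbols: ((~U <-> ~P) xor ~S) -> ~Q

~U = ~F = T
~P = ~T = F
~U <-> ~P = T <-> F = F
~S = ~F = T
(~U <-> ~P) xor ~S = F xor T = T
~Q = ~F = T
((~U <-> ~P) xor ~S) -> ~Q = T -> T = T
Hence (B) is true.

(C): This is S xor (~Q & (U xor P)).

~Q = ~F = T
U xor P = F xor T = T
~Q & (U xor P) = T & T = T
S xor (~Q & (U xor P)) = F xor T = T
Hence (C) is true.

Count: 3.

3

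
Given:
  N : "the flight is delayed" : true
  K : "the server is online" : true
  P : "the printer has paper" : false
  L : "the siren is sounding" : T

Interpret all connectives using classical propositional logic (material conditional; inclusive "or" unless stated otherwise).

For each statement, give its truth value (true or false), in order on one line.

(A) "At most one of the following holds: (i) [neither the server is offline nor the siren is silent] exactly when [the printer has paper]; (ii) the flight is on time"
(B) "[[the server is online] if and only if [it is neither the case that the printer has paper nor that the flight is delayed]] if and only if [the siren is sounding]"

(A): Formalization: ((¬K ↓ ¬L) ↔ P) ↑ ¬N

¬K = ¬T = F
¬L = ¬T = F
¬K ↓ ¬L = F ↓ F = T
(¬K ↓ ¬L) ↔ P = T ↔ F = F
¬N = ¬T = F
((¬K ↓ ¬L) ↔ P) ↑ ¬N = F ↑ F = T
Hence (A) is true.

(B): This is (K ↔ (P ↓ N)) ↔ L.

P ↓ N = F ↓ T = F
K ↔ (P ↓ N) = T ↔ F = F
(K ↔ (P ↓ N)) ↔ L = F ↔ T = F
Thus (B) is false.

(A) True, (B) False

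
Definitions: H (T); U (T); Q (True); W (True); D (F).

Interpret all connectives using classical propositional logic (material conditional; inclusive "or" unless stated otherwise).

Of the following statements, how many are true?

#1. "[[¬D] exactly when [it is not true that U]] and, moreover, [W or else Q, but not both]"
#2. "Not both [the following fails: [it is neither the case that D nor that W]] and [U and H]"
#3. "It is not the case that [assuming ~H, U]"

#1: In symbols: (¬D ↔ ¬U) ∧ (W ⊕ Q)

¬D = ¬F = T
¬U = ¬T = F
¬D ↔ ¬U = T ↔ F = F
W ⊕ Q = T ⊕ T = F
(¬D ↔ ¬U) ∧ (W ⊕ Q) = F ∧ F = F
So #1 is false.

#2: In symbols: ¬(D ↓ W) ↑ (U ∧ H)

D ↓ W = F ↓ T = F
¬(D ↓ W) = ¬F = T
U ∧ H = T ∧ T = T
¬(D ↓ W) ↑ (U ∧ H) = T ↑ T = F
So #2 is false.

#3: Parsed as ¬(¬H → U)

¬H = ¬T = F
¬H → U = F → T = T
¬(¬H → U) = ¬T = F
Hence #3 is false.

Count: 0.

0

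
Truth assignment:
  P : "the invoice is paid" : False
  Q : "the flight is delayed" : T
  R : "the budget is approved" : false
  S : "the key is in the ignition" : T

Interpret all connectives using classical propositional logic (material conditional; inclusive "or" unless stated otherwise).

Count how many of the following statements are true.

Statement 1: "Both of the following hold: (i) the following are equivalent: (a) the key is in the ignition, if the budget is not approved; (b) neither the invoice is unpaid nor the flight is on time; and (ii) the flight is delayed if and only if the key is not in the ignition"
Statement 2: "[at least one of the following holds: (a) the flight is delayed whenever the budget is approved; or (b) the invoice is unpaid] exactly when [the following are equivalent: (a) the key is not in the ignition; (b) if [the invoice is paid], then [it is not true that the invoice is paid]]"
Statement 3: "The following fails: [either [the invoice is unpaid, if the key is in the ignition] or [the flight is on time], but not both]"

Statement 1: In symbols: ((~R -> S) <-> (~P nor ~Q)) & (Q <-> ~S)

~R = ~F = T
~R -> S = T -> T = T
~P = ~F = T
~Q = ~T = F
~P nor ~Q = T nor F = F
(~R -> S) <-> (~P nor ~Q) = T <-> F = F
~S = ~T = F
Q <-> ~S = T <-> F = F
((~R -> S) <-> (~P nor ~Q)) & (Q <-> ~S) = F & F = F
Hence Statement 1 is false.

Statement 2: In symbols: ((R -> Q) | ~P) <-> (~S <-> (P -> ~P))

R -> Q = F -> T = T
~P = ~F = T
(R -> Q) | ~P = T | T = T
~S = ~T = F
~P = ~F = T
P -> ~P = F -> T = T
~S <-> (P -> ~P) = F <-> T = F
((R -> Q) | ~P) <-> (~S <-> (P -> ~P)) = T <-> F = F
Hence Statement 2 is false.

Statement 3: This is ~((S -> ~P) xor ~Q).

~P = ~F = T
S -> ~P = T -> T = T
~Q = ~T = F
(S -> ~P) xor ~Q = T xor F = T
~((S -> ~P) xor ~Q) = ~T = F
So Statement 3 is false.

Count: 0.

0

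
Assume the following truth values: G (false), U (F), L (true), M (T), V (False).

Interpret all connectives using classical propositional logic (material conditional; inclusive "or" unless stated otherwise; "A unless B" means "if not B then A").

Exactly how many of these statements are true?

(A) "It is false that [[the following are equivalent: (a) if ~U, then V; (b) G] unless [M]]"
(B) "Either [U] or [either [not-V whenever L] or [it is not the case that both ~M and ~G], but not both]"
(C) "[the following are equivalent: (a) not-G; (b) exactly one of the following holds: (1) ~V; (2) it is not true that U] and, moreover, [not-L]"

(A): In symbols: ~(((~U -> V) <-> G) | M)

~U = ~F = T
~U -> V = T -> F = F
(~U -> V) <-> G = F <-> F = T
((~U -> V) <-> G) | M = T | T = T
~(((~U -> V) <-> G) | M) = ~T = F
So (A) is false.

(B): This is U | ((L -> ~V) xor (~M nand ~G)).

~V = ~F = T
L -> ~V = T -> T = T
~M = ~T = F
~G = ~F = T
~M nand ~G = F nand T = T
(L -> ~V) xor (~M nand ~G) = T xor T = F
U | ((L -> ~V) xor (~M nand ~G)) = F | F = F
Hence (B) is false.

(C): This is (~G <-> (~V xor ~U)) & ~L.

~G = ~F = T
~V = ~F = T
~U = ~F = T
~V xor ~U = T xor T = F
~G <-> (~V xor ~U) = T <-> F = F
~L = ~T = F
(~G <-> (~V xor ~U)) & ~L = F & F = F
Hence (C) is false.

0 of the 3 statements are true (none).

0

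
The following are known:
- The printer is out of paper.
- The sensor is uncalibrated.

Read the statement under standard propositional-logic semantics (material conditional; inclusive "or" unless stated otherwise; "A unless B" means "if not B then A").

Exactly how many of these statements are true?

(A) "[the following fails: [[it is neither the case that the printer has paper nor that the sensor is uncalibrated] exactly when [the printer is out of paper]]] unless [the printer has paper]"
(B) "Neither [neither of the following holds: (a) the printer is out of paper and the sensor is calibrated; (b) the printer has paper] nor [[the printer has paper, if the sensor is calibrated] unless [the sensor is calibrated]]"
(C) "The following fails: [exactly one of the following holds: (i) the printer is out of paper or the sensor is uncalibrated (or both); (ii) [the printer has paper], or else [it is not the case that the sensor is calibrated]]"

2

Let P = "the printer has paper" (F), Q = "the sensor is calibrated" (F).

(A): In symbols: ~((P nor ~Q) <-> ~P) | P

~Q = ~F = T
P nor ~Q = F nor T = F
~P = ~F = T
(P nor ~Q) <-> ~P = F <-> T = F
~((P nor ~Q) <-> ~P) = ~F = T
~((P nor ~Q) <-> ~P) | P = T | F = T
Thus (A) is true.

(B): In symbols: ((~P & Q) nor P) nor ((Q -> P) | Q)

~P = ~F = T
~P & Q = T & F = F
(~P & Q) nor P = F nor F = T
Q -> P = F -> F = T
(Q -> P) | Q = T | F = T
((~P & Q) nor P) nor ((Q -> P) | Q) = T nor T = F
Hence (B) is false.

(C): In symbols: ~((~P | ~Q) xor (P | ~Q))

~P = ~F = T
~Q = ~F = T
~P | ~Q = T | T = T
~Q = ~F = T
P | ~Q = F | T = T
(~P | ~Q) xor (P | ~Q) = T xor T = F
~((~P | ~Q) xor (P | ~Q)) = ~F = T
Thus (C) is true.

True statements: 2 ((A), (C)).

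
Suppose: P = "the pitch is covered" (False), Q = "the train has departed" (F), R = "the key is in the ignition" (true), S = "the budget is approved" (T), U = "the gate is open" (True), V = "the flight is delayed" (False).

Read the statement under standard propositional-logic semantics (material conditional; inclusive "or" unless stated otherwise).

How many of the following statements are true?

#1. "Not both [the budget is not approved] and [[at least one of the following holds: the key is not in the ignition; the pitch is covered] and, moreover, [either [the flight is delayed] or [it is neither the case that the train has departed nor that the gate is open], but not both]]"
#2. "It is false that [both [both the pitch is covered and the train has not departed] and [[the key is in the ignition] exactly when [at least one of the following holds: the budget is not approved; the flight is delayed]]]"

2

#1: Formalization: ~S nand ((~R | P) & (V xor (Q nor U)))

~S = ~T = F
~R = ~T = F
~R | P = F | F = F
Q nor U = F nor T = F
V xor (Q nor U) = F xor F = F
(~R | P) & (V xor (Q nor U)) = F & F = F
~S nand ((~R | P) & (V xor (Q nor U))) = F nand F = T
Hence #1 is true.

#2: Parsed as ~((P & ~Q) & (R <-> (~S | V)))

~Q = ~F = T
P & ~Q = F & T = F
~S = ~T = F
~S | V = F | F = F
R <-> (~S | V) = T <-> F = F
(P & ~Q) & (R <-> (~S | V)) = F & F = F
~((P & ~Q) & (R <-> (~S | V))) = ~F = T
Hence #2 is true.

True statements: 2.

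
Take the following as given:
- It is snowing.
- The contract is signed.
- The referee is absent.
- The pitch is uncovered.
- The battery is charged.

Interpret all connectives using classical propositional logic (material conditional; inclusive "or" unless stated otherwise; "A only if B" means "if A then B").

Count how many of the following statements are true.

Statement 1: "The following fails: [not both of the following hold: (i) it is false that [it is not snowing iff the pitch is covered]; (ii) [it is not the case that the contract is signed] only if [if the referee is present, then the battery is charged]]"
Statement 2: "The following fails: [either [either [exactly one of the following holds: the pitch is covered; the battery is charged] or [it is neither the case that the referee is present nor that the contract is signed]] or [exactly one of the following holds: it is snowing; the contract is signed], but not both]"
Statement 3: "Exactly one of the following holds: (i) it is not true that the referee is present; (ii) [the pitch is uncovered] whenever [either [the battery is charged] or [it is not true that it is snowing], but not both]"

0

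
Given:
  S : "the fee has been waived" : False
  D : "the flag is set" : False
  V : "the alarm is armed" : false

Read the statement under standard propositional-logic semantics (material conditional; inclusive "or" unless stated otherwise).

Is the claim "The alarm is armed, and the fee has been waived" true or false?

In symbols: V ∧ S

V ∧ S = F ∧ F = F

False.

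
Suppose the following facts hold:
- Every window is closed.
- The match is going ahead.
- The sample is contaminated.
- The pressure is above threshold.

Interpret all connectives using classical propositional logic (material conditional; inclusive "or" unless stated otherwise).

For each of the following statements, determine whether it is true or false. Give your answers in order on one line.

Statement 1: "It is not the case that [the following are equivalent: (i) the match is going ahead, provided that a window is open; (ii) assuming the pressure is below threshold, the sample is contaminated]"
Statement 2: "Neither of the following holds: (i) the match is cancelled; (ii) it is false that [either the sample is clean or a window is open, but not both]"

Let W = "a window is open" (False), M = "the match is cancelled" (False), K = "the pressure is above threshold" (True), P = "the sample is contaminated" (True).

Statement 1: Formalization: not ((W -> not M) iff (not K -> P))

not M = not False = True
W -> not M = False -> True = True
not K = not True = False
not K -> P = False -> True = True
(W -> not M) iff (not K -> P) = True iff True = True
not ((W -> not M) iff (not K -> P)) = not True = False
Thus Statement 1 is false.

Statement 2: This is M nor not (not P xor W).

not P = not True = False
not P xor W = False xor False = False
not (not P xor W) = not False = True
M nor not (not P xor W) = False nor True = False
Hence Statement 2 is false.

Statement 1 F; Statement 2 F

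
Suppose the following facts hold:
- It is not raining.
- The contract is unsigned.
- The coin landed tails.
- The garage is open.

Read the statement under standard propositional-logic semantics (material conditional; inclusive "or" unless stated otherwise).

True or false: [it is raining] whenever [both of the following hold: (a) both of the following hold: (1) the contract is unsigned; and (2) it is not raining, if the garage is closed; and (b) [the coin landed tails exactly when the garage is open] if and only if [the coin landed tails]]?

false

Let L = "the contract is signed" (F), S = "the garage is closed" (F), W = "it is raining" (F), U = "the coin landed heads" (F).
In symbols: ((~L & (S -> ~W)) & ((~U <-> ~S) <-> ~U)) -> W

~L = ~F = T
~W = ~F = T
S -> ~W = F -> T = T
~L & (S -> ~W) = T & T = T
~U = ~F = T
~S = ~F = T
~U <-> ~S = T <-> T = T
~U = ~F = T
(~U <-> ~S) <-> ~U = T <-> T = T
(~L & (S -> ~W)) & ((~U <-> ~S) <-> ~U) = T & T = T
((~L & (S -> ~W)) & ((~U <-> ~S) <-> ~U)) -> W = T -> F = F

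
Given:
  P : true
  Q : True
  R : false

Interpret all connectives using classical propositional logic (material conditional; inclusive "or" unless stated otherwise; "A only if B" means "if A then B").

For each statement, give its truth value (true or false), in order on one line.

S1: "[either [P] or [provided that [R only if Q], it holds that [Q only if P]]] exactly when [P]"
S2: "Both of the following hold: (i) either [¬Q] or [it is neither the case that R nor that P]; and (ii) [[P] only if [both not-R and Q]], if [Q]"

S1: In symbols: (P or ((R -> Q) -> (Q -> P))) iff P

R -> Q = False -> True = True
Q -> P = True -> True = True
(R -> Q) -> (Q -> P) = True -> True = True
P or ((R -> Q) -> (Q -> P)) = True or True = True
(P or ((R -> Q) -> (Q -> P))) iff P = True iff True = True
Thus S1 is true.

S2: This is (not Q or (R nor P)) and (Q -> (P -> (not R and Q))).

not Q = not True = False
R nor P = False nor True = False
not Q or (R nor P) = False or False = False
not R = not False = True
not R and Q = True and True = True
P -> (not R and Q) = True -> True = True
Q -> (P -> (not R and Q)) = True -> True = True
(not Q or (R nor P)) and (Q -> (P -> (not R and Q))) = False and True = False
Thus S2 is false.

S1 T; S2 F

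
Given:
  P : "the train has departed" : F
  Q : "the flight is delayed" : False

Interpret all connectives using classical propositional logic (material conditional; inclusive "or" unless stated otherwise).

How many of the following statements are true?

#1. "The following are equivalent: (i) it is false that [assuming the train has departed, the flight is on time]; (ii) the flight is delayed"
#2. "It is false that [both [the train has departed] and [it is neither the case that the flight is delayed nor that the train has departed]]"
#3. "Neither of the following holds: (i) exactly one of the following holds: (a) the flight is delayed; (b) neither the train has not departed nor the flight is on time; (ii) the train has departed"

3

#1: Parsed as not (P -> not Q) iff Q

not Q = not False = True
P -> not Q = False -> True = True
not (P -> not Q) = not True = False
not (P -> not Q) iff Q = False iff False = True
So #1 is true.

#2: This is not (P and (Q nor P)).

Q nor P = False nor False = True
P and (Q nor P) = False and True = False
not (P and (Q nor P)) = not False = True
Thus #2 is true.

#3: Parsed as (Q xor (not P nor not Q)) nor P

not P = not False = True
not Q = not False = True
not P nor not Q = True nor True = False
Q xor (not P nor not Q) = False xor False = False
(Q xor (not P nor not Q)) nor P = False nor False = True
So #3 is true.

True statements: 3.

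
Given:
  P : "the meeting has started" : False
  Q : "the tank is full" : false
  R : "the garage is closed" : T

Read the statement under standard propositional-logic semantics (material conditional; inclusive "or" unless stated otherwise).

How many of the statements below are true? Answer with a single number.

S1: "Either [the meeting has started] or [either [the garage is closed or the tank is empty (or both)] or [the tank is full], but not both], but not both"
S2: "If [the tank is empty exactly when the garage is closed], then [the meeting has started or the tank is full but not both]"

S1: Parsed as P xor ((R or not Q) xor Q)

not Q = not False = True
R or not Q = True or True = True
(R or not Q) xor Q = True xor False = True
P xor ((R or not Q) xor Q) = False xor True = True
So S1 is true.

S2: This is (not Q iff R) -> (P xor Q).

not Q = not False = True
not Q iff R = True iff True = True
P xor Q = False xor False = False
(not Q iff R) -> (P xor Q) = True -> False = False
Thus S2 is false.

1 of the 2 statements is true (S1).

1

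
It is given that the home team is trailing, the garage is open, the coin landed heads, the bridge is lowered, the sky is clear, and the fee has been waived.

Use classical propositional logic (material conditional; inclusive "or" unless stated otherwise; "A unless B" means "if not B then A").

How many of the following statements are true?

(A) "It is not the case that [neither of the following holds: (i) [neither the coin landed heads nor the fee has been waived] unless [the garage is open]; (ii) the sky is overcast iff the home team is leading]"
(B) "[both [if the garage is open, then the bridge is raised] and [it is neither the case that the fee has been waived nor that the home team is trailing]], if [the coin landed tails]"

Let R = "the coin landed heads" (T), V = "the fee has been waived" (T), Q = "the garage is closed" (F), U = "the sky is overcast" (F), P = "the home team is leading" (F), S = "the bridge is raised" (F).

(A): This is ¬(((R ↓ V) ∨ ¬Q) ↓ (U ↔ P)).

R ↓ V = T ↓ T = F
¬Q = ¬F = T
(R ↓ V) ∨ ¬Q = F ∨ T = T
U ↔ P = F ↔ F = T
((R ↓ V) ∨ ¬Q) ↓ (U ↔ P) = T ↓ T = F
¬(((R ↓ V) ∨ ¬Q) ↓ (U ↔ P)) = ¬F = T
Hence (A) is true.

(B): Parsed as ¬R → ((¬Q → S) ∧ (V ↓ ¬P))

¬R = ¬T = F
¬Q = ¬F = T
¬Q → S = T → F = F
¬P = ¬F = T
V ↓ ¬P = T ↓ T = F
(¬Q → S) ∧ (V ↓ ¬P) = F ∧ F = F
¬R → ((¬Q → S) ∧ (V ↓ ¬P)) = F → F = T
Thus (B) is true.

True statements: 2 ((A), (B)).

2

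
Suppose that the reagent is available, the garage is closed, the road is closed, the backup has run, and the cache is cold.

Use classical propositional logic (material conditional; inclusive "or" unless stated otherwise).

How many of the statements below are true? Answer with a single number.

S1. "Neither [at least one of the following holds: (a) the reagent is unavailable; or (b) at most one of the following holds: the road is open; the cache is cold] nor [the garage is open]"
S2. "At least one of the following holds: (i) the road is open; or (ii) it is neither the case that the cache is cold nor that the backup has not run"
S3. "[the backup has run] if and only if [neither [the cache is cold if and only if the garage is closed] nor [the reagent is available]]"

0

Let R = "the reagent is available" (True), G = "the road is closed" (True), H = "the cache is warm" (False), N = "the garage is closed" (True), S = "the backup has run" (True).

S1: Parsed as (not R or (not G nand not H)) nor not N

not R = not True = False
not G = not True = False
not H = not False = True
not G nand not H = False nand True = True
not R or (not G nand not H) = False or True = True
not N = not True = False
(not R or (not G nand not H)) nor not N = True nor False = False
So S1 is false.

S2: In symbols: not G or (not H nor not S)

not G = not True = False
not H = not False = True
not S = not True = False
not H nor not S = True nor False = False
not G or (not H nor not S) = False or False = False
So S2 is false.

S3: Formalization: S iff ((not H iff N) nor R)

not H = not False = True
not H iff N = True iff True = True
(not H iff N) nor R = True nor True = False
S iff ((not H iff N) nor R) = True iff False = False
Thus S3 is false.

0 of the 3 statements are true (none).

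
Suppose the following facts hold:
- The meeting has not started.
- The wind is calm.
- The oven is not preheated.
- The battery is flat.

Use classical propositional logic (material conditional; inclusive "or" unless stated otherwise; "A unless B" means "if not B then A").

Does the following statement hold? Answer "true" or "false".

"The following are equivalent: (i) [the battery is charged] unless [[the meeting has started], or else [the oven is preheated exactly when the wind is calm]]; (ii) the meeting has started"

True

Let D = "the battery is charged" (False), G = "the meeting has started" (False), R = "the oven is preheated" (False), W = "the wind is strong" (False).
Formalization: (D or (G or (R iff not W))) iff G

not W = not False = True
R iff not W = False iff True = False
G or (R iff not W) = False or False = False
D or (G or (R iff not W)) = False or False = False
(D or (G or (R iff not W))) iff G = False iff False = True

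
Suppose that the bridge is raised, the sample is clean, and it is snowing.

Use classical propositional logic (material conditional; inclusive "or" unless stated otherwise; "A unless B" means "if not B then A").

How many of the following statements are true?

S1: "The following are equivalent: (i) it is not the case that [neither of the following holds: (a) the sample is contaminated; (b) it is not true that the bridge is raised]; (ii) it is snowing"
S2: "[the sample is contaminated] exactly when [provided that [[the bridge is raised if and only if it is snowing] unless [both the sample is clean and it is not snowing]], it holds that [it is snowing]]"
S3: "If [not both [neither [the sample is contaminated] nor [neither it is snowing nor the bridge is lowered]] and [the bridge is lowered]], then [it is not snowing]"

Let Q = "the sample is contaminated" (False), P = "the bridge is raised" (True), R = "it is snowing" (True).

S1: Parsed as not (Q nor not P) iff R

not P = not True = False
Q nor not P = False nor False = True
not (Q nor not P) = not True = False
not (Q nor not P) iff R = False iff True = False
So S1 is false.

S2: Parsed as Q iff (((P iff R) or (not Q and not R)) -> R)

P iff R = True iff True = True
not Q = not False = True
not R = not True = False
not Q and not R = True and False = False
(P iff R) or (not Q and not R) = True or False = True
((P iff R) or (not Q and not R)) -> R = True -> True = True
Q iff (((P iff R) or (not Q and not R)) -> R) = False iff True = False
Hence S2 is false.

S3: Formalization: ((Q nor (R nor not P)) nand not P) -> not R

not P = not True = False
R nor not P = True nor False = False
Q nor (R nor not P) = False nor False = True
not P = not True = False
(Q nor (R nor not P)) nand not P = True nand False = True
not R = not True = False
((Q nor (R nor not P)) nand not P) -> not R = True -> False = False
So S3 is false.

Count: 0.

0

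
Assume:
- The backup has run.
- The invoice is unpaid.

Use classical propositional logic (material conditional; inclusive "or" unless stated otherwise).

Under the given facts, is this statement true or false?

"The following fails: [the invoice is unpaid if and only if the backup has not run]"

true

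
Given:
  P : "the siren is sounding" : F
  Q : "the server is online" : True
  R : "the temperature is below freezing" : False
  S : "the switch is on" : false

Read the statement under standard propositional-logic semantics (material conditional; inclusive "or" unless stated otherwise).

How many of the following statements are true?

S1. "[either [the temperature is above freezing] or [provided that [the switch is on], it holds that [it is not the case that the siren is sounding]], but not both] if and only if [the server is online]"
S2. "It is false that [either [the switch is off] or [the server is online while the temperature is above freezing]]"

S1: Formalization: (¬R ⊕ (S → ¬P)) ↔ Q

¬R = ¬F = T
¬P = ¬F = T
S → ¬P = F → T = T
¬R ⊕ (S → ¬P) = T ⊕ T = F
(¬R ⊕ (S → ¬P)) ↔ Q = F ↔ T = F
Thus S1 is false.

S2: In symbols: ¬(¬S ∨ (Q ∧ ¬R))

¬S = ¬F = T
¬R = ¬F = T
Q ∧ ¬R = T ∧ T = T
¬S ∨ (Q ∧ ¬R) = T ∨ T = T
¬(¬S ∨ (Q ∧ ¬R)) = ¬T = F
So S2 is false.

True statements: 0 (none).

0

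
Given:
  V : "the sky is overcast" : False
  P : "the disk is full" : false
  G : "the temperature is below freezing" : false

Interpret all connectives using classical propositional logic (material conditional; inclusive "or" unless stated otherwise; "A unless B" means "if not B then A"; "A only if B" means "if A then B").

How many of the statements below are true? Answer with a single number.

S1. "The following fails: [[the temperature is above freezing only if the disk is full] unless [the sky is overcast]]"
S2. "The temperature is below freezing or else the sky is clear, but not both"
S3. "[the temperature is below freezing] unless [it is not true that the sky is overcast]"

3

S1: In symbols: ¬((¬G → P) ∨ V)

¬G = ¬F = T
¬G → P = T → F = F
(¬G → P) ∨ V = F ∨ F = F
¬((¬G → P) ∨ V) = ¬F = T
So S1 is true.

S2: In symbols: G ⊕ ¬V

¬V = ¬F = T
G ⊕ ¬V = F ⊕ T = T
Hence S2 is true.

S3: Formalization: G ∨ ¬V

¬V = ¬F = T
G ∨ ¬V = F ∨ T = T
So S3 is true.

Count: 3.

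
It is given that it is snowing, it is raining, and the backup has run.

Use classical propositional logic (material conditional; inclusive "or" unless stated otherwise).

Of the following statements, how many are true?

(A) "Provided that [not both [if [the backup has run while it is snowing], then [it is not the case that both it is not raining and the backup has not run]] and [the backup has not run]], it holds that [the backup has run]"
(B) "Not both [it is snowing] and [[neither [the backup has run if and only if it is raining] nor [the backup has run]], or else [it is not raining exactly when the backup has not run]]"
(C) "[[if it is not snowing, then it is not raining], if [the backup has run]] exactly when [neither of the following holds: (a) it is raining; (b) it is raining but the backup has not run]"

1

Let R = "the backup has run" (T), P = "it is snowing" (T), Q = "it is raining" (T).

(A): Parsed as (((R & P) -> (~Q nand ~R)) nand ~R) -> R

R & P = T & T = T
~Q = ~T = F
~R = ~T = F
~Q nand ~R = F nand F = T
(R & P) -> (~Q nand ~R) = T -> T = T
~R = ~T = F
((R & P) -> (~Q nand ~R)) nand ~R = T nand F = T
(((R & P) -> (~Q nand ~R)) nand ~R) -> R = T -> T = T
Hence (A) is true.

(B): In symbols: P nand (((R <-> Q) nor R) | (~Q <-> ~R))

R <-> Q = T <-> T = T
(R <-> Q) nor R = T nor T = F
~Q = ~T = F
~R = ~T = F
~Q <-> ~R = F <-> F = T
((R <-> Q) nor R) | (~Q <-> ~R) = F | T = T
P nand (((R <-> Q) nor R) | (~Q <-> ~R)) = T nand T = F
Thus (B) is false.

(C): Formalization: (R -> (~P -> ~Q)) <-> (Q nor (Q & ~R))

~P = ~T = F
~Q = ~T = F
~P -> ~Q = F -> F = T
R -> (~P -> ~Q) = T -> T = T
~R = ~T = F
Q & ~R = T & F = F
Q nor (Q & ~R) = T nor F = F
(R -> (~P -> ~Q)) <-> (Q nor (Q & ~R)) = T <-> F = F
Hence (C) is false.

1 of the 3 statements is true.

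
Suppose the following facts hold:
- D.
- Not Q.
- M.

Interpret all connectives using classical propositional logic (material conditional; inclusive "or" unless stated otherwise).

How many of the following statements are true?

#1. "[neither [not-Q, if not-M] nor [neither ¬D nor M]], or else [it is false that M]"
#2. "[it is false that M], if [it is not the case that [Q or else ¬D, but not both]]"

0

#1: This is ((~M -> ~Q) nor (~D nor M)) | ~M.

~M = ~T = F
~Q = ~F = T
~M -> ~Q = F -> T = T
~D = ~T = F
~D nor M = F nor T = F
(~M -> ~Q) nor (~D nor M) = T nor F = F
~M = ~T = F
((~M -> ~Q) nor (~D nor M)) | ~M = F | F = F
Thus #1 is false.

#2: This is ~(Q xor ~D) -> ~M.

~D = ~T = F
Q xor ~D = F xor F = F
~(Q xor ~D) = ~F = T
~M = ~T = F
~(Q xor ~D) -> ~M = T -> F = F
So #2 is false.

Count: 0.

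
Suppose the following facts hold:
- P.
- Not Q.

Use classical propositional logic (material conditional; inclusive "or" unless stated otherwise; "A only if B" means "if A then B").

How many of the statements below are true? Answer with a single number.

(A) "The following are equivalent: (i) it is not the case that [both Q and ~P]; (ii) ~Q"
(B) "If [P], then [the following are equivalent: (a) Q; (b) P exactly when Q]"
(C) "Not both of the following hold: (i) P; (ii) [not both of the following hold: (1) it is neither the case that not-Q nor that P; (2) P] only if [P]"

(A): This is ~(Q & ~P) <-> ~Q.

~P = ~T = F
Q & ~P = F & F = F
~(Q & ~P) = ~F = T
~Q = ~F = T
~(Q & ~P) <-> ~Q = T <-> T = T
Hence (A) is true.

(B): In symbols: P -> (Q <-> (P <-> Q))

P <-> Q = T <-> F = F
Q <-> (P <-> Q) = F <-> F = T
P -> (Q <-> (P <-> Q)) = T -> T = T
Thus (B) is true.

(C): This is P nand (((~Q nor P) nand P) -> P).

~Q = ~F = T
~Q nor P = T nor T = F
(~Q nor P) nand P = F nand T = T
((~Q nor P) nand P) -> P = T -> T = T
P nand (((~Q nor P) nand P) -> P) = T nand T = F
Thus (C) is false.

2 of the 3 statements are true ((A), (B)).

2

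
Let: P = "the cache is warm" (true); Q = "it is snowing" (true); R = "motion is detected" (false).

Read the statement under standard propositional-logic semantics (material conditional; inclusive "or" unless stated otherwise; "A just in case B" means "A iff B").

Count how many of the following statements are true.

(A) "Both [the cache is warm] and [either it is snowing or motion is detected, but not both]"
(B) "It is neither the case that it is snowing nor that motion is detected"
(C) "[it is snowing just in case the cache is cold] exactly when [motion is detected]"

2

(A): Parsed as P & (Q xor R)

Q xor R = T xor F = T
P & (Q xor R) = T & T = T
Hence (A) is true.

(B): Formalization: Q nor R

Q nor R = T nor F = F
Hence (B) is false.

(C): This is (Q <-> ~P) <-> R.

~P = ~T = F
Q <-> ~P = T <-> F = F
(Q <-> ~P) <-> R = F <-> F = T
Thus (C) is true.

True statements: 2 ((A), (C)).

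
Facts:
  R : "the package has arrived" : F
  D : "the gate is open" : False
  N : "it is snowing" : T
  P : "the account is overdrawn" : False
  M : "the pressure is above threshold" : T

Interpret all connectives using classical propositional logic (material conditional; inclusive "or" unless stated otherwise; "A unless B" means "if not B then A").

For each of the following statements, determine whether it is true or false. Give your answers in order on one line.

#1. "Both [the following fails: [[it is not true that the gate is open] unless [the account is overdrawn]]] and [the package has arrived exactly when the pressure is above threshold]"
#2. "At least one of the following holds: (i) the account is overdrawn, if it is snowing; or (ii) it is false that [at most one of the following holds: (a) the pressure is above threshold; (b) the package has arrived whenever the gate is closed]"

#1: Formalization: ¬(¬D ∨ P) ∧ (R ↔ M)

¬D = ¬F = T
¬D ∨ P = T ∨ F = T
¬(¬D ∨ P) = ¬T = F
R ↔ M = F ↔ T = F
¬(¬D ∨ P) ∧ (R ↔ M) = F ∧ F = F
Thus #1 is false.

#2: Formalization: (N → P) ∨ ¬(M ↑ (¬D → R))

N → P = T → F = F
¬D = ¬F = T
¬D → R = T → F = F
M ↑ (¬D → R) = T ↑ F = T
¬(M ↑ (¬D → R)) = ¬T = F
(N → P) ∨ ¬(M ↑ (¬D → R)) = F ∨ F = F
Hence #2 is false.

#1 False / #2 False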